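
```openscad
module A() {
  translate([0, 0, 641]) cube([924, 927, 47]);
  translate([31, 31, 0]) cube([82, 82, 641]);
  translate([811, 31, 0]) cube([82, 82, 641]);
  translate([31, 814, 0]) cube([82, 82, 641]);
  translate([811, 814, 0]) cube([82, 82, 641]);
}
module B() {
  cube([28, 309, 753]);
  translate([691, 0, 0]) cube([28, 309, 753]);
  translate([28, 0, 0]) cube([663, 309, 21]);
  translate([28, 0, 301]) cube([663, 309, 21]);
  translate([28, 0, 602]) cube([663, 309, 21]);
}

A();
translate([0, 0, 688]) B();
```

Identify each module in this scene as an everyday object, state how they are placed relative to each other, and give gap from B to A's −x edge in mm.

The bookshelf's min-x is at 0; the table's min-x is 0; gap = 0 mm.

A is a table. B is a bookshelf. The bookshelf is on top of the table. The gap from the bookshelf to the table's −x edge is 0 mm.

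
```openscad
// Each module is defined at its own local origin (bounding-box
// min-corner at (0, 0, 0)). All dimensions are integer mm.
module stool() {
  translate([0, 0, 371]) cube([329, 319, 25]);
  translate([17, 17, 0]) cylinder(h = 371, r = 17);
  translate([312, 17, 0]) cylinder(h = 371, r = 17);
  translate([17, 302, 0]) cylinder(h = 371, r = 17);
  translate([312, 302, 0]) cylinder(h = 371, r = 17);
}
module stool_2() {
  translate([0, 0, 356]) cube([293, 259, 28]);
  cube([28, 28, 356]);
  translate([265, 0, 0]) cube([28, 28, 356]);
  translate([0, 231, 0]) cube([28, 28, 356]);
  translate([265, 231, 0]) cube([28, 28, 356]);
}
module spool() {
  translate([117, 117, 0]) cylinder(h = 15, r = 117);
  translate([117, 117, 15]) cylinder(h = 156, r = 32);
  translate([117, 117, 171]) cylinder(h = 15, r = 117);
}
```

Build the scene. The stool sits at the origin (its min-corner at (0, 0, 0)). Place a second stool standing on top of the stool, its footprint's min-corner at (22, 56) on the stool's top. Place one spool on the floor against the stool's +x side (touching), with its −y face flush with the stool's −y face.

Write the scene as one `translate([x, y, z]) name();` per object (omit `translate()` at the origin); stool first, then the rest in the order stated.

stool();
translate([22, 56, 396]) stool_2();
translate([329, 0, 0]) spool();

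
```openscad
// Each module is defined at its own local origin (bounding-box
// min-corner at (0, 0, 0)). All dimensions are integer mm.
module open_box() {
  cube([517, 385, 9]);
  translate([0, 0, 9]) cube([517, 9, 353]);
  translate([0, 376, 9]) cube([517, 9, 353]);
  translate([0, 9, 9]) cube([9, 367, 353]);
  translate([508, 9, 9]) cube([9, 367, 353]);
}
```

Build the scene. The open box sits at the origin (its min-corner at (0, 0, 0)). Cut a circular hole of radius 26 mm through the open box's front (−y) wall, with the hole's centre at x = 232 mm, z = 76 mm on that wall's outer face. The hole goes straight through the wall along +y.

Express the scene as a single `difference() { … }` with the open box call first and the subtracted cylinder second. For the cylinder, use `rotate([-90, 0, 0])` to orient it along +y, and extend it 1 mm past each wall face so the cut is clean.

difference() {
  open_box();
  translate([232, -1, 76]) rotate([-90, 0, 0]) cylinder(h = 11, r = 26);
}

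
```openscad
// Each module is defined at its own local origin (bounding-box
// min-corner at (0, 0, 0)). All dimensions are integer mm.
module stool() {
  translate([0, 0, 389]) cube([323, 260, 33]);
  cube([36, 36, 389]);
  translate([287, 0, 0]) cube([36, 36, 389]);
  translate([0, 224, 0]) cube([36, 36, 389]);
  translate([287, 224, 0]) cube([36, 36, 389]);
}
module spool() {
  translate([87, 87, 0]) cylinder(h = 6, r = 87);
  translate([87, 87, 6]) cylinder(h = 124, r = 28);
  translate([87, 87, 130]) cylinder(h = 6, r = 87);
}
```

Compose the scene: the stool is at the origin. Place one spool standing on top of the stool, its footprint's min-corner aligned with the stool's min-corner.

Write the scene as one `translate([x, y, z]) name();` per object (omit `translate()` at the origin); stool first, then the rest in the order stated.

stool();
translate([0, 0, 422]) spool();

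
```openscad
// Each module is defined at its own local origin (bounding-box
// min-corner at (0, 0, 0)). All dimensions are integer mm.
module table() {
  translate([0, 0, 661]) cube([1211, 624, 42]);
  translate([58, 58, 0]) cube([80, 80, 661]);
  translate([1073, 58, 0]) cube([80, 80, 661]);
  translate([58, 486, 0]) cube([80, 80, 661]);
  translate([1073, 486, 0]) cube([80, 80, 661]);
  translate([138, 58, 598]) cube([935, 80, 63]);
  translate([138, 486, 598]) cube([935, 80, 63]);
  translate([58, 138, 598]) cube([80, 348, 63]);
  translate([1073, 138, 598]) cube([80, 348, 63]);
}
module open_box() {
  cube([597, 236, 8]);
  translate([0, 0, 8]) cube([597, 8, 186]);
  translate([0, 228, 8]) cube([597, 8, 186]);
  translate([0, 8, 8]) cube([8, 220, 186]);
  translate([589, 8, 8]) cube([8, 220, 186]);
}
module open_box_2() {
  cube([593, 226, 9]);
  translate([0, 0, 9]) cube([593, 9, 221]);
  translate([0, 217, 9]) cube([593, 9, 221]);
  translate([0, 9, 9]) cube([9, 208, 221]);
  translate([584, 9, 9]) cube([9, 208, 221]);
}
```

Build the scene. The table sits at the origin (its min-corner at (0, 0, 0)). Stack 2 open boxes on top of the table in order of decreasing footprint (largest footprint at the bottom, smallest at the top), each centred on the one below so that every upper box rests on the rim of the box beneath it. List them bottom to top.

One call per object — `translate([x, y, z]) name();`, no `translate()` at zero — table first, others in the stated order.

table();
translate([307, 194, 703]) open_box();
translate([309, 199, 897]) open_box_2();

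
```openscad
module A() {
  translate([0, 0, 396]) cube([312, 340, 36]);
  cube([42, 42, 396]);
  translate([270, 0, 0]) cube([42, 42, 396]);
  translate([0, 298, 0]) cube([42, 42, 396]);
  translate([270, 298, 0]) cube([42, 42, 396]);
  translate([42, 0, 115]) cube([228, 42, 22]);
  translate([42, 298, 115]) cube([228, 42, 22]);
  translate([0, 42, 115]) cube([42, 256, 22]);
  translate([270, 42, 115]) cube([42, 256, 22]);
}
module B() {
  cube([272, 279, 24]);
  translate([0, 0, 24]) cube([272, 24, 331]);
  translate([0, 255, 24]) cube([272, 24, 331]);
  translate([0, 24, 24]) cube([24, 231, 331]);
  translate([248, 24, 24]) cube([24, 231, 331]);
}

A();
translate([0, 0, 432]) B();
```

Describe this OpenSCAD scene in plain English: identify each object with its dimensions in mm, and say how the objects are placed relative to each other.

A is a four-legged stool. The seat is a 312×340×36 mm slab whose top surface is at z = 432 mm; four square legs, each 42×42 mm in cross-section, run from the floor (z = 0) to the underside of the seat, each flush with a corner of the seat. Four stretchers, 42 mm wide and 22 mm tall, connect adjacent legs with their undersides at z = 115 mm, each running between the inner faces of the legs it joins and aligned with the legs' outer faces on the other axis.

B is an open-topped rectangular box: outside dimensions 272×279×355 mm, with a uniform wall and base thickness of 24 mm. The base is a full 272×279 slab on the floor; four walls sit on top of the base. The front and back walls (the −y and +y sides) span the full width; the two side walls fit between them.

The open box is on top of the stool.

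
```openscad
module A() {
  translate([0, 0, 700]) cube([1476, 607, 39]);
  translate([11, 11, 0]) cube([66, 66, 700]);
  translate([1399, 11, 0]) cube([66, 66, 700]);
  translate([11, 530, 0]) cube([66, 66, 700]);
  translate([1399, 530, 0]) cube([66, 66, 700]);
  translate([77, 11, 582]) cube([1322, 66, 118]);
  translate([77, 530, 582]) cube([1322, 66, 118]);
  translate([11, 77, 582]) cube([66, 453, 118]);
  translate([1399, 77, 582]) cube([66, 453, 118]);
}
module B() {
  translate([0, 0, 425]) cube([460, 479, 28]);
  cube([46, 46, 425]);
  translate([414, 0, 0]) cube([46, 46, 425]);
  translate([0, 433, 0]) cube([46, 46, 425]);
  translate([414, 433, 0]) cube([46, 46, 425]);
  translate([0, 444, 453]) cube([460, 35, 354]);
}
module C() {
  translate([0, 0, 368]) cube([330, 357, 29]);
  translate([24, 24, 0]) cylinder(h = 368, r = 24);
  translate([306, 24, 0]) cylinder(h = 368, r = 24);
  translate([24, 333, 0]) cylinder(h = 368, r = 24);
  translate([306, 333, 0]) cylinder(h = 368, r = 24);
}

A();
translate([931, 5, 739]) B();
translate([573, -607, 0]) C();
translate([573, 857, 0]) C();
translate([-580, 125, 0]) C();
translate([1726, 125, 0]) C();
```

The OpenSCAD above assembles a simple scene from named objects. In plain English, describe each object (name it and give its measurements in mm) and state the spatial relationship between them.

A is a rectangular dining table. The top is 1476×607×39 mm with its upper surface at z = 739 mm. It stands on four 66×66 mm square legs, each inset 11 mm from the nearest pair of top edges, running from the floor to the underside of the top. Four apron rails, 66 mm thick and 118 mm tall, run between adjacent legs with their top edges flush with the underside of the top and their outer faces flush with the legs' outer faces.

B is a chair: 460×479 mm seat, 28 mm thick, top at z = 453 mm, on four 46 mm square corner legs flush with the seat edges. A 35 mm thick backrest slab spans the full seat width, extending 354 mm above the seat top, its back face flush with the seat's +y edge.

C is a four-legged stool. The seat is 330×357 mm, 29 mm thick, top at z = 397 mm. It stands on four round legs, each 48 mm in diameter, from z = 0 to the seat underside, each leg's axis is inset half a diameter from the nearest pair of seat edges (so the leg's bounding box is flush with the corner).

The chair is on top of the table. Four stools sit around the table at the −y, +y, −x, +x sides.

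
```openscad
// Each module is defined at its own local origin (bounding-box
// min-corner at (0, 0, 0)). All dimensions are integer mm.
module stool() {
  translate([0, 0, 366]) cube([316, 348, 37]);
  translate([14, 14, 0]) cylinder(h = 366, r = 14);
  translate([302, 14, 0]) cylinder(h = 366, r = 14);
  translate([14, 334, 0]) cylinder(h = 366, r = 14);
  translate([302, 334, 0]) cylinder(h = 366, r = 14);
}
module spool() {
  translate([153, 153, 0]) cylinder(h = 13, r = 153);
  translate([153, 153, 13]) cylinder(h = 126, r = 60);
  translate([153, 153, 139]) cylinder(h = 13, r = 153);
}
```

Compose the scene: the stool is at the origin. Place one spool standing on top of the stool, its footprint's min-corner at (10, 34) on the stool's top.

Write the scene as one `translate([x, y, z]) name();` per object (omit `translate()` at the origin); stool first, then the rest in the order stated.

stool();
translate([10, 34, 403]) spool();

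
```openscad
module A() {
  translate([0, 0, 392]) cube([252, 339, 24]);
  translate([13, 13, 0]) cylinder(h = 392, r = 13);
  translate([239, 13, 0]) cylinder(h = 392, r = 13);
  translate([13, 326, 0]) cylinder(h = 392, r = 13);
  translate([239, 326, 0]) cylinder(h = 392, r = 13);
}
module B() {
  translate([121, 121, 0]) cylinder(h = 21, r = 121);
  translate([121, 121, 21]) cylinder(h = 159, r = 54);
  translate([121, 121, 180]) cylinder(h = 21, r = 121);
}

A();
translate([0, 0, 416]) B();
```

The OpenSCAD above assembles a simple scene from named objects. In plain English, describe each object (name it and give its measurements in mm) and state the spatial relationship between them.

A is a simple wooden stool: a rectangular seat 252 mm (x) by 339 mm (y), 24 mm thick, top face at z = 416 mm, on four round legs, each 26 mm in diameter. The legs rest on z = 0, each leg's axis is inset half a diameter from the nearest pair of seat edges (so the leg's bounding box is flush with the corner).

B is a spool: two coaxial disc flanges of radius 121 mm and thickness 21 mm, joined by a core cylinder of radius 54 mm and height 159 mm. The lower flange rests on z = 0 and the three cylinders share a vertical axis.

The spool is on top of the stool.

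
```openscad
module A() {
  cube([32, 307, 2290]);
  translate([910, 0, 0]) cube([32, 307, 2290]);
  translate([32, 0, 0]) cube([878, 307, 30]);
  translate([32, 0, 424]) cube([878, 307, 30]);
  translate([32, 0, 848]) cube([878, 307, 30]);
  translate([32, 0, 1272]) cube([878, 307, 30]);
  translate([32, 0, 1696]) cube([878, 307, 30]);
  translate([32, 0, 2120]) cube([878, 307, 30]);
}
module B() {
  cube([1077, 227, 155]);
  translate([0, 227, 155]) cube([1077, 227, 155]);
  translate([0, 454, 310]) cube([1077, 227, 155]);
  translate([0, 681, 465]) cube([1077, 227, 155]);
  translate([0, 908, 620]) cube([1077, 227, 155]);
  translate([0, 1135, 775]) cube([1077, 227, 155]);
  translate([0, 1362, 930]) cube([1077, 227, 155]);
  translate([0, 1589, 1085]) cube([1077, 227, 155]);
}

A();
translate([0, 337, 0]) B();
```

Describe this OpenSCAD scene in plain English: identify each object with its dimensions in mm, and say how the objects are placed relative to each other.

A is an open bookshelf. Two side panels, each 32 mm thick, 307 mm deep and 2290 mm tall, stand 942 mm apart (outside-to-outside). Between them sit 6 shelves, each 30 mm thick and 307 mm deep, spanning the full gap between the sides. The bottom shelf rests on the floor (its underside at z = 0) and the clear gap between one shelf's top and the next shelf's underside is 394 mm.

B is a run of 8 identical solid stair steps. Each tread is 1077×227 mm and each step block is 155 mm high. Step 1 rests on the floor; step k is offset from step 1 by (k−1)×227 mm in y and (k−1)×155 mm in z.

The staircase is on the floor beside the bookshelf on its +y side.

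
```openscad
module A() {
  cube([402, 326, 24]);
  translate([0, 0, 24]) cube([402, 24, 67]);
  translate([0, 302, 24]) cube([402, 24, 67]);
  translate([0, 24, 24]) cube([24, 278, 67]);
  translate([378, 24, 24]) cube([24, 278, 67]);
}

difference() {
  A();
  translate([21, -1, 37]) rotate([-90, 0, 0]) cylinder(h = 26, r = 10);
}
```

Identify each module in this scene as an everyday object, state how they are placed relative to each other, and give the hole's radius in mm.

A is an open box. The open box has a circular hole through its front wall. The hole's radius is 10 mm.

The subtracted cylinder has r = 10 mm.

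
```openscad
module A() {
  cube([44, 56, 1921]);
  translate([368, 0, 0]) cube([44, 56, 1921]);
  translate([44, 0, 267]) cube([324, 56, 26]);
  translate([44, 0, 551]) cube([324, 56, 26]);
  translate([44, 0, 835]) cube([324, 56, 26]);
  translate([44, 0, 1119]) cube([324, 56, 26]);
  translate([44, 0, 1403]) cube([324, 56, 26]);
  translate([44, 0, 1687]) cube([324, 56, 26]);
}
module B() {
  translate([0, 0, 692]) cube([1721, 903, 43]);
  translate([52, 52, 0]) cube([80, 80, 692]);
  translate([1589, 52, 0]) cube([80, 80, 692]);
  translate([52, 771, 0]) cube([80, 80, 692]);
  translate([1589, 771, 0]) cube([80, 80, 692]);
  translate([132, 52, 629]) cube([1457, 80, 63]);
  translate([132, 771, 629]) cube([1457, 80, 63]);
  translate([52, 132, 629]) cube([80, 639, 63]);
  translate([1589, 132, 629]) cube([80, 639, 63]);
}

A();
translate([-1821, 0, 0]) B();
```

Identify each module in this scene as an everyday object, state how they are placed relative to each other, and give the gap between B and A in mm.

A is a ladder. B is a table. The table is on the floor beside the ladder on its −x side. The gap between the table and the ladder is 100 mm.

The table's nearest face is 100 mm from the ladder's −x face.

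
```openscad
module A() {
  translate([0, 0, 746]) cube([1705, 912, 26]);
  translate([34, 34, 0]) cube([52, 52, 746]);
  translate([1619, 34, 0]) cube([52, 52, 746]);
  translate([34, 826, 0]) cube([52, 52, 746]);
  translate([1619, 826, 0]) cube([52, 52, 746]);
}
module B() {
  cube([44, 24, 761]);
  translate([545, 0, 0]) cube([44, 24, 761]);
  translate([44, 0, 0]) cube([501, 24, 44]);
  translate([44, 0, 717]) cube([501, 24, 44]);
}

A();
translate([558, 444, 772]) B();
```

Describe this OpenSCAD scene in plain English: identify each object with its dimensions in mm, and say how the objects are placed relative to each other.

A is a table with a 1705×912 mm rectangular top, 26 mm thick, top surface at z = 772 mm, supported by four 52×52 mm square legs, each inset 34 mm from the nearest pair of top edges, running from the floor.

B is a rectangular picture frame lying in the x–z plane (depth along y). The opening is 501 mm wide (x) by 673 mm tall (z), surrounded by a border 44 mm wide on all four sides. The frame is 24 mm deep and is made of two full-height vertical stiles with two horizontal rails fitted between them.

The picture frame is on top of the table, centred.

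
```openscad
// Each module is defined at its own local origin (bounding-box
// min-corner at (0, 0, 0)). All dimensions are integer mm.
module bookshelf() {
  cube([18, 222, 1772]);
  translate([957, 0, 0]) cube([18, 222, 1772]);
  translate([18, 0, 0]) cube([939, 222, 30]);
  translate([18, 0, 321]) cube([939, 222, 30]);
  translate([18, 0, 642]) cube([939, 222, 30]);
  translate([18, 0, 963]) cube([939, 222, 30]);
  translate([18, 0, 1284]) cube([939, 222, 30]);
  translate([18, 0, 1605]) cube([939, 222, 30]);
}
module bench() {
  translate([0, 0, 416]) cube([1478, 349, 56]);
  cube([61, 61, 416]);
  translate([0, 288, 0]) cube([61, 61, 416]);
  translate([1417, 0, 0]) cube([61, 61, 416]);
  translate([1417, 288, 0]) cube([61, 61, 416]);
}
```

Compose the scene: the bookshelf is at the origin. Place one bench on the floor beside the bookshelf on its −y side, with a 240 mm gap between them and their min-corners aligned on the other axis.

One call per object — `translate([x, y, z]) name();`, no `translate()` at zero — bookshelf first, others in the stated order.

bookshelf();
translate([0, -589, 0]) bench();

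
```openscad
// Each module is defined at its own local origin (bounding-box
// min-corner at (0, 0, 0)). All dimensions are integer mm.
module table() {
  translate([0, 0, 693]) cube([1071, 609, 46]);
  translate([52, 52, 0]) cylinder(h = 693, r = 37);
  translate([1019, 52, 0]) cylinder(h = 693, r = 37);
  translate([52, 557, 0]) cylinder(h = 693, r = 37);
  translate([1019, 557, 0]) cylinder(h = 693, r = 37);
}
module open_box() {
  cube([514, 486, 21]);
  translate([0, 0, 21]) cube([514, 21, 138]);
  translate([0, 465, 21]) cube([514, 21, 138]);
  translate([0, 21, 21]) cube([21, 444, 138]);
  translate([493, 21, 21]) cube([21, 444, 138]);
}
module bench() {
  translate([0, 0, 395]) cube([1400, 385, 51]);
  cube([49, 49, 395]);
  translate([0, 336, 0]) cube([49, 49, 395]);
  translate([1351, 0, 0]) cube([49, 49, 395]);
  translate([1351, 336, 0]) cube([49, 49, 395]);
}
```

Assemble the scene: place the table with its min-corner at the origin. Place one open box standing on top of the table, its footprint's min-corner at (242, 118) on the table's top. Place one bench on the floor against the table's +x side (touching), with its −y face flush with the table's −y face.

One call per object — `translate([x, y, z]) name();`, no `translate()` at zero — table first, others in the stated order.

table();
translate([242, 118, 739]) open_box();
translate([1071, 0, 0]) bench();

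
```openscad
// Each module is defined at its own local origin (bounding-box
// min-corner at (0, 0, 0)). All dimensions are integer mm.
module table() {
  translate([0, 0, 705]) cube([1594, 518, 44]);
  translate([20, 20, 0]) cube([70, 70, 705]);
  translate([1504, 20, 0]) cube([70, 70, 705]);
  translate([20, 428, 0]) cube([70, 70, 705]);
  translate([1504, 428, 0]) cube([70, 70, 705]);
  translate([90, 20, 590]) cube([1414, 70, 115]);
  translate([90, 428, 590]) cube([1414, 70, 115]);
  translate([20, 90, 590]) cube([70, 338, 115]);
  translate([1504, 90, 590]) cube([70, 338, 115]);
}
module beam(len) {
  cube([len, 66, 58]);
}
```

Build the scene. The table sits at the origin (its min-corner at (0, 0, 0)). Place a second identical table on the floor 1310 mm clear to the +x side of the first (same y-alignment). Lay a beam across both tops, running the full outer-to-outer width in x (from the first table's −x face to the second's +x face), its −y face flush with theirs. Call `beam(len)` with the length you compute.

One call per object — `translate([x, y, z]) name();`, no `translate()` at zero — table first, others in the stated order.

table();
translate([2904, 0, 0]) table();
translate([0, 0, 749]) beam(4498);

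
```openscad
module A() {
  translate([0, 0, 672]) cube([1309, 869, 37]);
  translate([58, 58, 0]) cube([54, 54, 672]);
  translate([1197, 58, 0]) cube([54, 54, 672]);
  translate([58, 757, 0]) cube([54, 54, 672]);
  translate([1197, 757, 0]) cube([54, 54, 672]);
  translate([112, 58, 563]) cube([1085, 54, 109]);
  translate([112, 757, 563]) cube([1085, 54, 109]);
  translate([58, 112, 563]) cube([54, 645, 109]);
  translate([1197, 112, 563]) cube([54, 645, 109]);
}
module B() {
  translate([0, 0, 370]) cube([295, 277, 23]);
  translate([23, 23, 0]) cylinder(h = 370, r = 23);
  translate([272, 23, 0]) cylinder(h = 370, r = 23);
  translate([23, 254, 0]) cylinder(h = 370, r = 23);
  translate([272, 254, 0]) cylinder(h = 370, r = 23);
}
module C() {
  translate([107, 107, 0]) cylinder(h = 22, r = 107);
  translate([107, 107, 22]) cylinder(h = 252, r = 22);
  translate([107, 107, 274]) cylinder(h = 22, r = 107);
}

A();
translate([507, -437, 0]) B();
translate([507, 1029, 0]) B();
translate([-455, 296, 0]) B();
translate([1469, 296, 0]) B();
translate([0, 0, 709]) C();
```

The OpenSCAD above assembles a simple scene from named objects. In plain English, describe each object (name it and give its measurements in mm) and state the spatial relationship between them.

A is a rectangular dining table. The top is 1309×869×37 mm with its upper surface at z = 709 mm. It stands on four 54×54 mm square legs, each inset 58 mm from the nearest pair of top edges, running from the floor to the underside of the top. Four apron rails, 54 mm thick and 109 mm tall, run between adjacent legs with their top edges flush with the underside of the top and their outer faces flush with the legs' outer faces.

B is a four-legged stool. The seat is 295×277 mm, 23 mm thick, top at z = 393 mm. It stands on four round legs, each 46 mm in diameter, from z = 0 to the seat underside, each leg's axis is inset half a diameter from the nearest pair of seat edges (so the leg's bounding box is flush with the corner).

C is a spool: two coaxial disc flanges of radius 107 mm and thickness 22 mm, joined by a core cylinder of radius 22 mm and height 252 mm. The lower flange rests on z = 0 and the three cylinders share a vertical axis.

Four stools sit around the table at the −y, +y, −x, +x sides. The spool is on top of the table.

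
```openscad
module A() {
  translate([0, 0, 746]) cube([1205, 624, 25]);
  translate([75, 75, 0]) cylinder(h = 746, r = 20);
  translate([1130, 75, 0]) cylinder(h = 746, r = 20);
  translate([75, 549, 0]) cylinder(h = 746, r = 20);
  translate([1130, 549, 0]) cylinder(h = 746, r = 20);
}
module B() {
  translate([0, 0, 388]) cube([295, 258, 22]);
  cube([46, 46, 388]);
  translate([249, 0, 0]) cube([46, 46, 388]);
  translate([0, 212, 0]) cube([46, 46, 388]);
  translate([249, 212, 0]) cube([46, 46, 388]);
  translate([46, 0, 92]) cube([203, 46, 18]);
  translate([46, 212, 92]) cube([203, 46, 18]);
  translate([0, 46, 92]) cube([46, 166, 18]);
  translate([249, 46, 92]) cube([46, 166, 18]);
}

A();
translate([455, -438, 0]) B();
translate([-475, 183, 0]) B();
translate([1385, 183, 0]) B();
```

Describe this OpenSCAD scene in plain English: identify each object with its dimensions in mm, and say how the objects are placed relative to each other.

A is a table with a 1205×624 mm rectangular top, 25 mm thick, top surface at z = 771 mm, supported by four round legs of 40 mm diameter, each leg's bounding box inset 55 mm from the nearest pair of top edges, running from the floor.

B is a simple wooden stool: a rectangular seat 295 mm (x) by 258 mm (y), 22 mm thick, top face at z = 410 mm, on four square legs, each 46×46 mm in cross-section. The legs rest on z = 0, each flush with a corner of the seat. Four stretchers, 46 mm wide and 18 mm tall, connect adjacent legs with their undersides at z = 92 mm, each running between the inner faces of the legs it joins and aligned with the legs' outer faces on the other axis.

Three stools sit around the table at the −y, −x, +x sides.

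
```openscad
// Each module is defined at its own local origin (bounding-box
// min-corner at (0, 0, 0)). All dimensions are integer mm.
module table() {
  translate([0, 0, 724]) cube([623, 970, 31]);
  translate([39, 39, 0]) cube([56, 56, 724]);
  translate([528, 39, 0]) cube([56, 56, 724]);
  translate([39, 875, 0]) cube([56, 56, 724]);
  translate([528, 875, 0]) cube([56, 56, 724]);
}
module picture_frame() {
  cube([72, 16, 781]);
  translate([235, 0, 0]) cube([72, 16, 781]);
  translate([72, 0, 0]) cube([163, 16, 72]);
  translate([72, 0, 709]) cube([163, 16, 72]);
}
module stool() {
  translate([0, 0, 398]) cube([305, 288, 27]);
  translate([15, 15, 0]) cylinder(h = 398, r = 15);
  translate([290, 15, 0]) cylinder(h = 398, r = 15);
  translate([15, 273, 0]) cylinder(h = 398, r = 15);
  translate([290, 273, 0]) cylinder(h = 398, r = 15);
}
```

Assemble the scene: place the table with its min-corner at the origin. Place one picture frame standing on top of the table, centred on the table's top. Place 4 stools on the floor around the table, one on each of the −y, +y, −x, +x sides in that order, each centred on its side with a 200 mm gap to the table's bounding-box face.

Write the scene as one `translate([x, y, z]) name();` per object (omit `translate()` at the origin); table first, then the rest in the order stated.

table();
translate([158, 477, 755]) picture_frame();
translate([159, -488, 0]) stool();
translate([159, 1170, 0]) stool();
translate([-505, 341, 0]) stool();
translate([823, 341, 0]) stool();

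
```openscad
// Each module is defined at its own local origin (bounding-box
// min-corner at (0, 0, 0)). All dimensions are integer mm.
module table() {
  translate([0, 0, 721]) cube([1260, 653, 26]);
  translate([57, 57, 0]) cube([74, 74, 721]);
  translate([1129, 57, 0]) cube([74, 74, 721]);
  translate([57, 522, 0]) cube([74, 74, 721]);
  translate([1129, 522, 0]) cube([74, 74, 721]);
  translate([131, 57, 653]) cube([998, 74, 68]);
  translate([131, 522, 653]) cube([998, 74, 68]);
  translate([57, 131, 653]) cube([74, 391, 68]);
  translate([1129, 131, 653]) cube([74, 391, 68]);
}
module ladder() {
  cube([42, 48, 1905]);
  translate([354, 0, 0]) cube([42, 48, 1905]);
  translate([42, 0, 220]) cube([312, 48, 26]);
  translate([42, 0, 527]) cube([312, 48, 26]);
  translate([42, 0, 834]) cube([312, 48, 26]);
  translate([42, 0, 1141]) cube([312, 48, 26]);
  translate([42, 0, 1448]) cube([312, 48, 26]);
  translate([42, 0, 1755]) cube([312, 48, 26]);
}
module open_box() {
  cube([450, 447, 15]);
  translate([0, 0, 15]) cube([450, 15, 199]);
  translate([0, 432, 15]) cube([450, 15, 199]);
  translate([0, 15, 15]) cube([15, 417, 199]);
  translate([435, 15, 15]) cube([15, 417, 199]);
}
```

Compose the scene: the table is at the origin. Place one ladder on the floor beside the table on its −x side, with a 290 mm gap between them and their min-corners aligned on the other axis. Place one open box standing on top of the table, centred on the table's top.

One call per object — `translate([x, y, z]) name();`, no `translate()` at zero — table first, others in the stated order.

table();
translate([-686, 0, 0]) ladder();
translate([405, 103, 747]) open_box();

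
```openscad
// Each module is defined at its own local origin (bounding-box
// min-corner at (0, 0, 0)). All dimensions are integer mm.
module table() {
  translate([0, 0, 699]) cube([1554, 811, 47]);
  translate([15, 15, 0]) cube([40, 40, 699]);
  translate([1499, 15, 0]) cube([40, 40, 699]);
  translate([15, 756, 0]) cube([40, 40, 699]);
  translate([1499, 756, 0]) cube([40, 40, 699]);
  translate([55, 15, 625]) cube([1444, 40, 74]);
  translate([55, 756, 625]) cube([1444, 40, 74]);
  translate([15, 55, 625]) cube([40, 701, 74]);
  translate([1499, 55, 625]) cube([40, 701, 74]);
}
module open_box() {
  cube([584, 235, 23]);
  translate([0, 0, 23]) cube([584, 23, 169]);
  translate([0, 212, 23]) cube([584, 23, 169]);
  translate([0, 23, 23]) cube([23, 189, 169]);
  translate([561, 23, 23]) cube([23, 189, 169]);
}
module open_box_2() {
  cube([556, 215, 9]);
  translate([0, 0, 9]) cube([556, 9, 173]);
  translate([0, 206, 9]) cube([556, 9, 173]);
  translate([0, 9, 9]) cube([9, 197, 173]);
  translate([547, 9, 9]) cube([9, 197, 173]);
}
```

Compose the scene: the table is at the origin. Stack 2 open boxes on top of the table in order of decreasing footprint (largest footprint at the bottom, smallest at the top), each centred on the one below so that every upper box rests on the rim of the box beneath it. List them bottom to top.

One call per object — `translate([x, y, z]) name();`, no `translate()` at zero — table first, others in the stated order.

table();
translate([485, 288, 746]) open_box();
translate([499, 298, 938]) open_box_2();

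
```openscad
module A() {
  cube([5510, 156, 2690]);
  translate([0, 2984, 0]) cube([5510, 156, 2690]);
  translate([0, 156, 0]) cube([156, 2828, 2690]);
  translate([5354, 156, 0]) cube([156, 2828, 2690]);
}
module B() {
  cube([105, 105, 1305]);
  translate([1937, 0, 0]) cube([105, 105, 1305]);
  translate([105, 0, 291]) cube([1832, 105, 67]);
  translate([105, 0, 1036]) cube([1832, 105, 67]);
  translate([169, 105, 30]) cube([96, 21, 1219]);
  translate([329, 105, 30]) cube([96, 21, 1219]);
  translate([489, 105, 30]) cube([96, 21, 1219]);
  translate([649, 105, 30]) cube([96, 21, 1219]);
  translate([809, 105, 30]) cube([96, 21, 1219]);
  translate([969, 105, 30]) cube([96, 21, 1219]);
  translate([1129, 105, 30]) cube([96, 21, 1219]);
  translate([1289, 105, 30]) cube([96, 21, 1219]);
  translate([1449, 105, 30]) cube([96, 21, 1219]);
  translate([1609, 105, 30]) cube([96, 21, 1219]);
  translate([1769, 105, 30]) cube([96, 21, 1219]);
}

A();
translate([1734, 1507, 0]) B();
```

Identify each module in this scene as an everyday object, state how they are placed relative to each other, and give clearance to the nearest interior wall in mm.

A is a house frame. B is a fence section. The fence section sits inside the house frame, centred. The clearance to the nearest interior wall is 1351 mm.

Clearances: x = 1578, y = 1351; minimum 1351 mm.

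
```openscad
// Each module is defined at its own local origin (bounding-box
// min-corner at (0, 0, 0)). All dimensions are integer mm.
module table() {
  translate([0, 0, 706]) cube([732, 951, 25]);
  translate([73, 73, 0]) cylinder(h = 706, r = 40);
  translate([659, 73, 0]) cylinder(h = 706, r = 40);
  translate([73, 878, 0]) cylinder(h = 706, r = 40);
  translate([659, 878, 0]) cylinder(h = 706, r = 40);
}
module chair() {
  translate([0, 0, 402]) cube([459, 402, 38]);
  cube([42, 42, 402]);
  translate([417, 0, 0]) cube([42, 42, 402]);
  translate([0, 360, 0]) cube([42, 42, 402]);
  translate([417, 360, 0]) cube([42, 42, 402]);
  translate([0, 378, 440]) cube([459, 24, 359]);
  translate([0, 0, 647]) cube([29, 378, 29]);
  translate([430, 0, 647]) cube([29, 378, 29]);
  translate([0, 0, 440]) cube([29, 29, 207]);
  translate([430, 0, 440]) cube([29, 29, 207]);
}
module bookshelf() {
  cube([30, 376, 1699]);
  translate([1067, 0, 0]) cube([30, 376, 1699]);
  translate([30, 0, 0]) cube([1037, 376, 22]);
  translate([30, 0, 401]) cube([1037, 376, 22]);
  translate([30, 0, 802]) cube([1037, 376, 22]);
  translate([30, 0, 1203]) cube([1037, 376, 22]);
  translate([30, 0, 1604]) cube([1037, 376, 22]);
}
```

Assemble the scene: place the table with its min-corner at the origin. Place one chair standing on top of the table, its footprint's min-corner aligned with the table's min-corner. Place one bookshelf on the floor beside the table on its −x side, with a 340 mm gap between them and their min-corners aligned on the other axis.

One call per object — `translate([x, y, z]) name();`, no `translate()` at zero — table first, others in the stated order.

table();
translate([0, 0, 731]) chair();
translate([-1437, 0, 0]) bookshelf();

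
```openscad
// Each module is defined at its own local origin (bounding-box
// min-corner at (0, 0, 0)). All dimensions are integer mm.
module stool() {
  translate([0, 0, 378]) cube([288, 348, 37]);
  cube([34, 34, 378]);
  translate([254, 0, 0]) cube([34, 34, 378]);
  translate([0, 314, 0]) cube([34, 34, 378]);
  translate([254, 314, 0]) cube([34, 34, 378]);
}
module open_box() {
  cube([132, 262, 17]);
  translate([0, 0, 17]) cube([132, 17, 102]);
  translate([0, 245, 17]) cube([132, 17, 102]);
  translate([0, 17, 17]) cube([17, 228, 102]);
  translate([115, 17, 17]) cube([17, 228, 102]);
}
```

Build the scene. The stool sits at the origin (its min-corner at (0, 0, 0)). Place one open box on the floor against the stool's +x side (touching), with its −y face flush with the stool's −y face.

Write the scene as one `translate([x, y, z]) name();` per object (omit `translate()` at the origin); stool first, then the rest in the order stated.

stool();
translate([288, 0, 0]) open_box();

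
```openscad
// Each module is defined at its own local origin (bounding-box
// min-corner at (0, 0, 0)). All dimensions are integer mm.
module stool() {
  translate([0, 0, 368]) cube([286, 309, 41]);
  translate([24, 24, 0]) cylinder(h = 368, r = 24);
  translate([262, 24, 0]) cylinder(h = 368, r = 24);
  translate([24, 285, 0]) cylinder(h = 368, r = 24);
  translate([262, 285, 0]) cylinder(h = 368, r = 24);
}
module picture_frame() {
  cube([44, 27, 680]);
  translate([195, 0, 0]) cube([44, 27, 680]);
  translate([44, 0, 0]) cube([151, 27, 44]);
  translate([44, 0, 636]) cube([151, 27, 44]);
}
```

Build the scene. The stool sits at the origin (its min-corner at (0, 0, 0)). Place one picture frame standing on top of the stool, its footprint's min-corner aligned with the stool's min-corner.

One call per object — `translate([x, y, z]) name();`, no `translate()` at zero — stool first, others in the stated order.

stool();
translate([0, 0, 409]) picture_frame();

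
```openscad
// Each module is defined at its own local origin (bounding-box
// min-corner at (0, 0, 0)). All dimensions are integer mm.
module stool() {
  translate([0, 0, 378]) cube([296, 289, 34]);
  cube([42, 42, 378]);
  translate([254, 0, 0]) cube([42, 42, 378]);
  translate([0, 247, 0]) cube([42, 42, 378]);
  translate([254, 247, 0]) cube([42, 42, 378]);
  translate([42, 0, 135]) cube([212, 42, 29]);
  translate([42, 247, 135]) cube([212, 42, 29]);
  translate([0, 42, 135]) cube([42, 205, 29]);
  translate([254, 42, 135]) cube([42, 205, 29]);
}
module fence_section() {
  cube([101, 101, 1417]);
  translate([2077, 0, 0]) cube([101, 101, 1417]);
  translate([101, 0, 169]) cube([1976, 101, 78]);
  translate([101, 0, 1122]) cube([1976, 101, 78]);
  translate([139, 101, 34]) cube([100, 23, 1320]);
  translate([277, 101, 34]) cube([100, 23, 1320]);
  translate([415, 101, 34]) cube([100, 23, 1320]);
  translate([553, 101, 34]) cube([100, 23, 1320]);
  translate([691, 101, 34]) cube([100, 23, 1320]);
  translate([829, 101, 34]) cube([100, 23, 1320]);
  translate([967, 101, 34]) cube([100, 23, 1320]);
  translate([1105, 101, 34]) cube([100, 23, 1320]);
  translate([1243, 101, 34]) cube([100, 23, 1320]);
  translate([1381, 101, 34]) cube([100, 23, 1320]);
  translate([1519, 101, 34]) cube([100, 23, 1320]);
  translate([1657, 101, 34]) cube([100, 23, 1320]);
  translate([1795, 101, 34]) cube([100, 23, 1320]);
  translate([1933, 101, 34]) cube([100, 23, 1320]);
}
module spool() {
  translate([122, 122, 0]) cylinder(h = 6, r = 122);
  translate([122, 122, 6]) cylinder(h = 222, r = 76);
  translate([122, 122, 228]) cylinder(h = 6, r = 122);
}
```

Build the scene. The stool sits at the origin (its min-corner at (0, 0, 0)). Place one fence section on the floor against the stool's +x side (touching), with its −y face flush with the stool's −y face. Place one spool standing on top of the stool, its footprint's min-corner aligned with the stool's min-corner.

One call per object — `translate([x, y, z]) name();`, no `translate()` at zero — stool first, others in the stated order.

stool();
translate([296, 0, 0]) fence_section();
translate([0, 0, 412]) spool();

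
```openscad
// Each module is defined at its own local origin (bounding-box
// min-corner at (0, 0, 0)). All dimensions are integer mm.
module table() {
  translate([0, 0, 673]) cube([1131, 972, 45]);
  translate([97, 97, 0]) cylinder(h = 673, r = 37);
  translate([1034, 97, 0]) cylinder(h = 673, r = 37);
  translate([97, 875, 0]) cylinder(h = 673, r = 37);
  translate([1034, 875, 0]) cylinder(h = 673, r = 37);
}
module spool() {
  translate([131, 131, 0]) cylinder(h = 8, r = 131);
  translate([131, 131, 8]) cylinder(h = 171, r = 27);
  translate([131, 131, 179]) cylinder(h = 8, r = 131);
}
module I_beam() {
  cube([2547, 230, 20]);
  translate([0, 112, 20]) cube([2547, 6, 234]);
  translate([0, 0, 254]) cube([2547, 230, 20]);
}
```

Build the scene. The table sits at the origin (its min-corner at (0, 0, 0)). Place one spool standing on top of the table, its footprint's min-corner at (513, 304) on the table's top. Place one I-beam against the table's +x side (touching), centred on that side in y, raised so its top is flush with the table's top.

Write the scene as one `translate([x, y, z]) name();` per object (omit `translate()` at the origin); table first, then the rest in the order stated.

table();
translate([513, 304, 718]) spool();
translate([1131, 371, 444]) I_beam();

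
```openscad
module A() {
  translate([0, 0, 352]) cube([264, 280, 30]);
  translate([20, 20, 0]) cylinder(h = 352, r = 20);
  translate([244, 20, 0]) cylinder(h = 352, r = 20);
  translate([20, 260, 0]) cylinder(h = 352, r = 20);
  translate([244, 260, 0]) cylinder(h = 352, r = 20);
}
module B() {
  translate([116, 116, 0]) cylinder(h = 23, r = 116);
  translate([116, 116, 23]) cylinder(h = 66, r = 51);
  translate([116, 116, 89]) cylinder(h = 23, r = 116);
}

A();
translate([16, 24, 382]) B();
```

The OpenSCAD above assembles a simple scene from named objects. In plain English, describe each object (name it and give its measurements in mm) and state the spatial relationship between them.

A is a simple wooden stool: a rectangular seat 264 mm (x) by 280 mm (y), 30 mm thick, top face at z = 382 mm, on four round legs, each 40 mm in diameter. The legs rest on z = 0, each leg's axis is inset half a diameter from the nearest pair of seat edges (so the leg's bounding box is flush with the corner).

B is a spool: two coaxial disc flanges of radius 116 mm and thickness 23 mm, joined by a core cylinder of radius 51 mm and height 66 mm. The lower flange rests on z = 0 and the three cylinders share a vertical axis.

The spool is on top of the stool, centred.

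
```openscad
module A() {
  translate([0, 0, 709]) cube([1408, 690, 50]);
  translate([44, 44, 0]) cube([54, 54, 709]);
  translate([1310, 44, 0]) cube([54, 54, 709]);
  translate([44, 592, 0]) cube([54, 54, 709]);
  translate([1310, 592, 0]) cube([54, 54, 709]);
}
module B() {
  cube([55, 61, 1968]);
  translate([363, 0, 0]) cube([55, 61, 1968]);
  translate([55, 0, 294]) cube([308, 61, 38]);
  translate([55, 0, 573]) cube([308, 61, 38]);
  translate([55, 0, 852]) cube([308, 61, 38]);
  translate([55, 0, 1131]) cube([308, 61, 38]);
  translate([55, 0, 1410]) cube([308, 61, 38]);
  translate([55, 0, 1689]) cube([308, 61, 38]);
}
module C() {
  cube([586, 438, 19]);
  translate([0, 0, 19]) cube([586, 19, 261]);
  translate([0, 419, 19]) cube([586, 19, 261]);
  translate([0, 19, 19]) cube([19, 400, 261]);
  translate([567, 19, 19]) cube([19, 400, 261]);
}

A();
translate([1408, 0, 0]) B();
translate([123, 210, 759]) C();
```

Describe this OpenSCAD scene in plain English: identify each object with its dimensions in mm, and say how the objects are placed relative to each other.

A is a rectangular dining table. The top is 1408×690×50 mm with its upper surface at z = 759 mm. It stands on four 54×54 mm square legs, each inset 44 mm from the nearest pair of top edges, running from the floor to the underside of the top.

B is a wooden ladder with two side rails of 55×61 mm section and 1968 mm height, set 418 mm apart overall. Between them run 6 rectangular rungs (61 mm deep, 38 mm thick), front faces flush with the rails' −y face. The bottom of the first rung is 294 mm above the floor and each subsequent rung is 279 mm higher than the one below.

C is an open storage box with external size 586×438×280 mm and wall thickness 19 mm (the base is also 19 mm thick). The base covers the whole footprint; the four walls stand on the base, with the y-facing walls full-width and the x-facing walls fitting between their inner faces.

The ladder is against the table's +x side, with their −y faces flush. The open box is on top of the table.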